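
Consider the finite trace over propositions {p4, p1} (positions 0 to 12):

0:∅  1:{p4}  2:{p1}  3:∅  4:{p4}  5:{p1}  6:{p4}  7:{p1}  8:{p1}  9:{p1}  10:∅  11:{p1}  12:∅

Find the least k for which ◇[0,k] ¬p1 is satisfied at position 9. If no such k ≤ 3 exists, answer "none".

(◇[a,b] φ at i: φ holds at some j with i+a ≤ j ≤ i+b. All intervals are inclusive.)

Scan j = 9,10,… for ¬p1:
  j=9: fails
  j=10: holds
First hit at j=10, so smallest k = 10-9 = 1.

1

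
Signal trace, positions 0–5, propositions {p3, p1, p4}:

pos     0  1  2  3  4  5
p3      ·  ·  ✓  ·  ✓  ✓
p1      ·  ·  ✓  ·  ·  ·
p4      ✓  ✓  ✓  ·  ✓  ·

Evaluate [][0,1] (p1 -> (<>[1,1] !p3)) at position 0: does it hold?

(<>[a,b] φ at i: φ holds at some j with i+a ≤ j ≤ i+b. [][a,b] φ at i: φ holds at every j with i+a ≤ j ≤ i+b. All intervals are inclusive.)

True

Check (p1 -> (<>[1,1] !p3)) at every j in [0,1]:
  j=0: antecedent false → ✓
  j=1: antecedent false → ✓
All positions satisfy it → formula holds.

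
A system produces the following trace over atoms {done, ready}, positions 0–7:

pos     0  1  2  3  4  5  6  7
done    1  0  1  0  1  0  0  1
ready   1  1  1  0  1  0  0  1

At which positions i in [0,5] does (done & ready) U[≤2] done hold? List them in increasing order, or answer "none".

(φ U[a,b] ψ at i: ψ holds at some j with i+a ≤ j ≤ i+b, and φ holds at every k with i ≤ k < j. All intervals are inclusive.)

Evaluate at each i in [0,5]:
  i=0: ✓ (rhs at j=0)
  i=1: ✗ (lhs fails at k=1 before rhs at j=2)
  i=2: ✓ (rhs at j=2)
  i=3: ✗ (lhs fails at k=3 before rhs at j=4)
  i=4: ✓ (rhs at j=4)
  i=5: ✗ (lhs fails at k=5 before rhs at j=7)

0, 2, 4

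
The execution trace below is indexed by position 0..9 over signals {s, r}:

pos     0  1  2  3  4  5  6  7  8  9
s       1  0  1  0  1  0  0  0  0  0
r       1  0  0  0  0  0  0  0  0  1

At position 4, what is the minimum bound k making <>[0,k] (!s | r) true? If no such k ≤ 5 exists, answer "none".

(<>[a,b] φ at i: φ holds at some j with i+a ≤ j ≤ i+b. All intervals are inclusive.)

1

Scan j = 4,5,… for (!s | r):
  j=4: fails
  j=5: holds
First hit at j=5, so smallest k = 5-4 = 1.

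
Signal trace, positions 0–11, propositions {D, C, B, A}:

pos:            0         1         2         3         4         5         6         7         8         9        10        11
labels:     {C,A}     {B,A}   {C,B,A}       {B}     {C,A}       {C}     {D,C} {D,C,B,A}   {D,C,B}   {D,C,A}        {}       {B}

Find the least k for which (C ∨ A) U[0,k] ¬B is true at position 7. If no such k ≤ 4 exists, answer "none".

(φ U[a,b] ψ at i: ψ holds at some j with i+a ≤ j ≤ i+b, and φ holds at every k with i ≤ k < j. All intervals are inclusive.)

2

Need earliest j ≥ 7 with ¬B, and (C ∨ A) at every k in [7,j-1].
  j=7: rhs fails.
  j=8: rhs fails.
  j=9: rhs holds; lhs holds on [7,8]. k = 2.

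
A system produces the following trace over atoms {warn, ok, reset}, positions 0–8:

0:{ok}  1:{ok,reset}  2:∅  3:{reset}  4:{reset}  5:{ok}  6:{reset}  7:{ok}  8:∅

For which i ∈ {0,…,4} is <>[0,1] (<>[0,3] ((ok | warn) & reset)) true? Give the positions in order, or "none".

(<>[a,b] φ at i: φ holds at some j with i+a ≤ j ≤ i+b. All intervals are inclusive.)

0, 1

Evaluate at each i in [0,4]:
  i=0: ✓ (witness j=0)
  i=1: ✓ (witness j=1)
  i=2: ✗ (none in [2,3])
  i=3: ✗ (none in [3,4])
  i=4: ✗ (none in [4,5])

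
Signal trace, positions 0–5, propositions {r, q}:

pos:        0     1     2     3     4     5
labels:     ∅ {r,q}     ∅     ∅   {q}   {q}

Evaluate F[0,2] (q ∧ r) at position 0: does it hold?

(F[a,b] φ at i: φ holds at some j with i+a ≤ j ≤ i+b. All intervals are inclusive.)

Check (q ∧ r) at each j in [0,2]:
  j=0: false
  j=1: true
  j=2: false
Found at j=1 → formula holds.

True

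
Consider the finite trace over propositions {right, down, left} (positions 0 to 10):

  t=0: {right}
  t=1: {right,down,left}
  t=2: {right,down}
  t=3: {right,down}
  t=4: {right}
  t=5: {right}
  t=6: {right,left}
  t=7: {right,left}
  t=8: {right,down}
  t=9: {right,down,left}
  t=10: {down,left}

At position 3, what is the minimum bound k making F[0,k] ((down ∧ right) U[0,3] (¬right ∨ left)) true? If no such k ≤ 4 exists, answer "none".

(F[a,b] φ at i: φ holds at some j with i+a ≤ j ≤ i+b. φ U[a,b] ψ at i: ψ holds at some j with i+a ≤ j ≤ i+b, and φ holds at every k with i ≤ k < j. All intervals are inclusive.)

3

Scan j = 3,4,… for ((down ∧ right) U[0,3] (¬right ∨ left)):
  j=3: fails
  j=4: fails
  j=5: fails
  j=6: holds
First hit at j=6, so smallest k = 6-3 = 3.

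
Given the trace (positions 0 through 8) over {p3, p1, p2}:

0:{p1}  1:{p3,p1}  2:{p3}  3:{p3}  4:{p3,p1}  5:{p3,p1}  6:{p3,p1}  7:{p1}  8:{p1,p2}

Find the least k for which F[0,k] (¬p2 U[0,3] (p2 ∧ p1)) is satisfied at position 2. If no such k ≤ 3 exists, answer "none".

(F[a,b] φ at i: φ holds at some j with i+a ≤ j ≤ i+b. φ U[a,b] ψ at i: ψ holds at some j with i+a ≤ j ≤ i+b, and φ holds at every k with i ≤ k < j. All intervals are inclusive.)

3

Scan j = 2,3,… for (¬p2 U[0,3] (p2 ∧ p1)):
  j=2: fails
  j=3: fails
  j=4: fails
  j=5: holds
First hit at j=5, so smallest k = 5-2 = 3.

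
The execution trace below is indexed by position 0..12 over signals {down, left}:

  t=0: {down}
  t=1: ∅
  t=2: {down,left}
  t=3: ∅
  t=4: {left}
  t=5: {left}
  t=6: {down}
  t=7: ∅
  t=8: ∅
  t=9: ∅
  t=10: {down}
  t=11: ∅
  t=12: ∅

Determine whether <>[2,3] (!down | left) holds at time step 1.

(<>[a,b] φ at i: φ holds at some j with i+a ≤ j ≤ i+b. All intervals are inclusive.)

Check (!down | left) at each j in [3,4]:
  j=3: true
  j=4: true
Found at j=3 → formula holds.

Holds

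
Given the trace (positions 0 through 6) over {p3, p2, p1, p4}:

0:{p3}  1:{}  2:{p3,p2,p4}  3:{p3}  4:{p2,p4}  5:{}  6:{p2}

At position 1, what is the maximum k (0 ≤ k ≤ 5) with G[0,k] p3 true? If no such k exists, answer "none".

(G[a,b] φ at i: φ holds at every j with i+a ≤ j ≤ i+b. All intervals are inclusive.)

none

p3 must hold from j=1 onward; find where it first fails.
  j=1: fails → no k works.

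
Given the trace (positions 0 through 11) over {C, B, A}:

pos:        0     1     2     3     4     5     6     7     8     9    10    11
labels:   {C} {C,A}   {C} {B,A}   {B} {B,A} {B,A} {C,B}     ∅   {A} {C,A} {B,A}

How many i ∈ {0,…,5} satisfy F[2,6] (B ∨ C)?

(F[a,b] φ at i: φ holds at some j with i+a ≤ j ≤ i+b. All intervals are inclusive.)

Evaluate at each i in [0,5]:
  i=0: ✓ (witness j=2)
  i=1: ✓ (witness j=3)
  i=2: ✓ (witness j=4)
  i=3: ✓ (witness j=5)
  i=4: ✓ (witness j=6)
  i=5: ✓ (witness j=7)
Positions where it holds: {0, 1, 2, 3, 4, 5} → 6.

6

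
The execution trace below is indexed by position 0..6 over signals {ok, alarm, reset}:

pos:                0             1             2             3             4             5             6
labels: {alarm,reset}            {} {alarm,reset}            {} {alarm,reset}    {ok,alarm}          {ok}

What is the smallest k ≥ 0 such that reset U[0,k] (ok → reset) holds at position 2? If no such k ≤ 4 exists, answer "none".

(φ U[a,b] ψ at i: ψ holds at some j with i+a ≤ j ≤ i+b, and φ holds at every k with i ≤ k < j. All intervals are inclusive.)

0

Need earliest j ≥ 2 with (ok → reset), and reset at every k in [2,j-1].
  j=2: rhs holds (empty prefix). k = 0.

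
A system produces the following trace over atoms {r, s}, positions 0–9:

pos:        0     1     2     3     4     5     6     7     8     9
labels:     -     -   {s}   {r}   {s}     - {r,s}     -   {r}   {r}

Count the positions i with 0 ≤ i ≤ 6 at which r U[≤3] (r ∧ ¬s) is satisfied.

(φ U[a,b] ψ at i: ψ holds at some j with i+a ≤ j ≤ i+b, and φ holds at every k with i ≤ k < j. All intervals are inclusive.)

1

Evaluate at each i in [0,6]:
  i=0: ✗ (lhs fails at k=0 before rhs at j=3)
  i=1: ✗ (lhs fails at k=1 before rhs at j=3)
  i=2: ✗ (lhs fails at k=2 before rhs at j=3)
  i=3: ✓ (rhs at j=3)
  i=4: ✗ (no rhs in [4,7])
  i=5: ✗ (lhs fails at k=5 before rhs at j=8)
  i=6: ✗ (lhs fails at k=7 before rhs at j=8)
Positions where it holds: {3} → 1.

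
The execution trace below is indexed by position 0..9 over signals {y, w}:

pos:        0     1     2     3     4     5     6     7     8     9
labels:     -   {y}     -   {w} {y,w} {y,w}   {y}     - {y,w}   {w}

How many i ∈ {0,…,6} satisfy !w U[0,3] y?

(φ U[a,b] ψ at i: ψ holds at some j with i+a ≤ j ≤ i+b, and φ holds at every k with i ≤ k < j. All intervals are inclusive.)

5

Evaluate at each i in [0,6]:
  i=0: ✓ (rhs at j=1; lhs holds on [0,0])
  i=1: ✓ (rhs at j=1)
  i=2: ✗ (lhs fails at k=3 before rhs at j=4)
  i=3: ✗ (lhs fails at k=3 before rhs at j=4)
  i=4: ✓ (rhs at j=4)
  i=5: ✓ (rhs at j=5)
  i=6: ✓ (rhs at j=6)
Positions where it holds: {0, 1, 4, 5, 6} → 5.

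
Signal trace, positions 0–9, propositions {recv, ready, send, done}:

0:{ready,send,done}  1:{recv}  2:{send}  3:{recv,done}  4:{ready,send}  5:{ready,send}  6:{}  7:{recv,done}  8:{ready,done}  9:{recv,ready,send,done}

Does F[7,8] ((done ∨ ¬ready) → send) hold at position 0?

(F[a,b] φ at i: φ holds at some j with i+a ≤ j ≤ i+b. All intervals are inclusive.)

Check ((done ∨ ¬ready) → send) at each j in [7,8]:
  j=7: false
  j=8: false
No position in the window satisfies it → formula fails.

No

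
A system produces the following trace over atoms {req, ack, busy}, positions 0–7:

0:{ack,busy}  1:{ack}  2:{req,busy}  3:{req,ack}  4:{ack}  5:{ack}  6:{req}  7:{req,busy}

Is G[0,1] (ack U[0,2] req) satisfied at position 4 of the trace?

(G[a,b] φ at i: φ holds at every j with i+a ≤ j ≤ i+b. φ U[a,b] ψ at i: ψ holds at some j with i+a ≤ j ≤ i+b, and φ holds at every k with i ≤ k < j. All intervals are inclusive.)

Check (ack U[0,2] req) at every j in [4,5]:
  j=4: holds
  j=5: holds
All positions satisfy it → formula holds.

True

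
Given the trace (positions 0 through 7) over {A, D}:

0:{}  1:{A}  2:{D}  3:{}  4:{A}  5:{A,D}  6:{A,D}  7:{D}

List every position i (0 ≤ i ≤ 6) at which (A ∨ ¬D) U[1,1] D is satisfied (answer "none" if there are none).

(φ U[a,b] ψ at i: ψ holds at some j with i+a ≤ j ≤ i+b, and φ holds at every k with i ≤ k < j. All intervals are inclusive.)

1, 4, 5, 6

Evaluate at each i in [0,6]:
  i=0: ✗ (no rhs in [1,1])
  i=1: ✓ (rhs at j=2; lhs holds on [1,1])
  i=2: ✗ (no rhs in [3,3])
  i=3: ✗ (no rhs in [4,4])
  i=4: ✓ (rhs at j=5; lhs holds on [4,4])
  i=5: ✓ (rhs at j=6; lhs holds on [5,5])
  i=6: ✓ (rhs at j=7; lhs holds on [6,6])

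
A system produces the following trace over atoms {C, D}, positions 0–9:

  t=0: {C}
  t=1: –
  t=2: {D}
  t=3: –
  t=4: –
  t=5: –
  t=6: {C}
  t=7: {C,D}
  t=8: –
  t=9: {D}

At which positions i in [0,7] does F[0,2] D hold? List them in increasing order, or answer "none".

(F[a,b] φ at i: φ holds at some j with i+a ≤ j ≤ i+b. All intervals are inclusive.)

Evaluate at each i in [0,7]:
  i=0: ✓ (witness j=2)
  i=1: ✓ (witness j=2)
  i=2: ✓ (witness j=2)
  i=3: ✗ (none in [3,5])
  i=4: ✗ (none in [4,6])
  i=5: ✓ (witness j=7)
  i=6: ✓ (witness j=7)
  i=7: ✓ (witness j=7)

0, 1, 2, 5, 6, 7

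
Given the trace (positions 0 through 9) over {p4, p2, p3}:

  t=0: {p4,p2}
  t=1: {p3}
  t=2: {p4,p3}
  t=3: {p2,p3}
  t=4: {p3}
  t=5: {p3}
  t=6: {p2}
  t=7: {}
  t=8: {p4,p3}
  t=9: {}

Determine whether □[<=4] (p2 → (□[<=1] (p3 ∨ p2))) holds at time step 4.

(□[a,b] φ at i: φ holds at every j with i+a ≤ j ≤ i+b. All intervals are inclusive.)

False

Check (p2 → (□[<=1] (p3 ∨ p2))) at every j in [4,8]:
  j=4: antecedent false → ✓
  j=5: antecedent false → ✓
  j=6: antecedent true; consequent fails at 7 → ✗
  j=7: antecedent false → ✓
  j=8: antecedent false → ✓
Fails at j=6 → formula fails.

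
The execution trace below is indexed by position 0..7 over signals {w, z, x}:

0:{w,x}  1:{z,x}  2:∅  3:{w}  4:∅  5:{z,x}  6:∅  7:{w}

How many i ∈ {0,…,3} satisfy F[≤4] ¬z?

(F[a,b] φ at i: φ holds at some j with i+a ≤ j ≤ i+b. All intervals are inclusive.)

Evaluate at each i in [0,3]:
  i=0: ✓ (witness j=0)
  i=1: ✓ (witness j=2)
  i=2: ✓ (witness j=2)
  i=3: ✓ (witness j=3)
Positions where it holds: {0, 1, 2, 3} → 4.

4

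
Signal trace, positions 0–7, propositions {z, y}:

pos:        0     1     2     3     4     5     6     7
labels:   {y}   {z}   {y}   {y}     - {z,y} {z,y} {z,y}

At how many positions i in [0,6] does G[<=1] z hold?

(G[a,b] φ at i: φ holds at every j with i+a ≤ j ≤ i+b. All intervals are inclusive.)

Evaluate at each i in [0,6]:
  i=0: ✗ (fails at j=0)
  i=1: ✗ (fails at j=2)
  i=2: ✗ (fails at j=2)
  i=3: ✗ (fails at j=3)
  i=4: ✗ (fails at j=4)
  i=5: ✓ (all of [5,6])
  i=6: ✓ (all of [6,7])
Positions where it holds: {5, 6} → 2.

2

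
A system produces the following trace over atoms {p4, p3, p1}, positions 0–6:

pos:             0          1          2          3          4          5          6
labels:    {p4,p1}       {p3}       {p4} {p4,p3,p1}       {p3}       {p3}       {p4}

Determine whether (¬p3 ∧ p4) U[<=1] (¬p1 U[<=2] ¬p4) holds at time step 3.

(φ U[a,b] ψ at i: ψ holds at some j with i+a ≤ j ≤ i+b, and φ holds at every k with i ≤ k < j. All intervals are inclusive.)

False

Need some j in [3,4] with (¬p1 U[<=2] ¬p4), and (¬p3 ∧ p4) at every k in [3,j-1].
  j=3: (¬p1 U[<=2] ¬p4) — fails.
  j=4: (¬p1 U[<=2] ¬p4) holds, but (¬p3 ∧ p4) fails at k=3 → not this j.
No j in the window works → until fails.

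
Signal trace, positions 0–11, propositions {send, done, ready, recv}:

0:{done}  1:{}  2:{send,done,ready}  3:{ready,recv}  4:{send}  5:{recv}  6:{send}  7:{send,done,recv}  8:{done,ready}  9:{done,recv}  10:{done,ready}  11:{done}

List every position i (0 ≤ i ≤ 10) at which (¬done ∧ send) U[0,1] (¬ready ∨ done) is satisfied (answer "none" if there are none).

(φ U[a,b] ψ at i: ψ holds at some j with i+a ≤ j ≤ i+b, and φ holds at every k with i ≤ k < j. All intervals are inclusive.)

Evaluate at each i in [0,10]:
  i=0: ✓ (rhs at j=0)
  i=1: ✓ (rhs at j=1)
  i=2: ✓ (rhs at j=2)
  i=3: ✗ (lhs fails at k=3 before rhs at j=4)
  i=4: ✓ (rhs at j=4)
  i=5: ✓ (rhs at j=5)
  i=6: ✓ (rhs at j=6)
  i=7: ✓ (rhs at j=7)
  i=8: ✓ (rhs at j=8)
  i=9: ✓ (rhs at j=9)
  i=10: ✓ (rhs at j=10)

0, 1, 2, 4, 5, 6, 7, 8, 9, 10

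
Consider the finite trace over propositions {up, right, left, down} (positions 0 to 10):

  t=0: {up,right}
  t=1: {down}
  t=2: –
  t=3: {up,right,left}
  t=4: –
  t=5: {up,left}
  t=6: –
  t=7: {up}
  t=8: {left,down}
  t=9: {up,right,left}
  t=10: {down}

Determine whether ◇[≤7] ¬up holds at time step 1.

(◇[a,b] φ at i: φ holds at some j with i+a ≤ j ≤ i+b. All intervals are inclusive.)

Check ¬up at each j in [1,8]:
  j=1: true
  j=2: true
  j=3: false
  j=4: true
  j=5: false
  j=6: true
  j=7: false
  j=8: true
Found at j=1 → formula holds.

True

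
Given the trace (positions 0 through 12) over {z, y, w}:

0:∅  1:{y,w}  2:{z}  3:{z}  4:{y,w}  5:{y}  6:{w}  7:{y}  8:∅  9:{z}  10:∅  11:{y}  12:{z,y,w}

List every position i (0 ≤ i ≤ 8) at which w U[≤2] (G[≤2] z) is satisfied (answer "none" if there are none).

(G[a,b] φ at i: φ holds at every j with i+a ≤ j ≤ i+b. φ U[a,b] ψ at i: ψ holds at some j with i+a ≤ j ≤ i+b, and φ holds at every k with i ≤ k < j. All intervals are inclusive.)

Evaluate at each i in [0,8]:
  i=0: ✗ (no rhs in [0,2])
  i=1: ✗ (no rhs in [1,3])
  i=2: ✗ (no rhs in [2,4])
  i=3: ✗ (no rhs in [3,5])
  i=4: ✗ (no rhs in [4,6])
  i=5: ✗ (no rhs in [5,7])
  i=6: ✗ (no rhs in [6,8])
  i=7: ✗ (no rhs in [7,9])
  i=8: ✗ (no rhs in [8,10])

none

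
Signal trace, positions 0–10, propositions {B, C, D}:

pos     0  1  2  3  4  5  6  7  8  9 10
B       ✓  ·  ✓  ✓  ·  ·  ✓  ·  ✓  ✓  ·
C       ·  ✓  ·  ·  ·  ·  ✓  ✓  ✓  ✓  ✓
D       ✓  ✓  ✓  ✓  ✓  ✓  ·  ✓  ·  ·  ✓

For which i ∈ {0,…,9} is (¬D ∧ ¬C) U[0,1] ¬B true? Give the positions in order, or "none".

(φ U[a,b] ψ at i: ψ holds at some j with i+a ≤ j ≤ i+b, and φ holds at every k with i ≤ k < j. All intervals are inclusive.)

1, 4, 5, 7

Evaluate at each i in [0,9]:
  i=0: ✗ (lhs fails at k=0 before rhs at j=1)
  i=1: ✓ (rhs at j=1)
  i=2: ✗ (no rhs in [2,3])
  i=3: ✗ (lhs fails at k=3 before rhs at j=4)
  i=4: ✓ (rhs at j=4)
  i=5: ✓ (rhs at j=5)
  i=6: ✗ (lhs fails at k=6 before rhs at j=7)
  i=7: ✓ (rhs at j=7)
  i=8: ✗ (no rhs in [8,9])
  i=9: ✗ (lhs fails at k=9 before rhs at j=10)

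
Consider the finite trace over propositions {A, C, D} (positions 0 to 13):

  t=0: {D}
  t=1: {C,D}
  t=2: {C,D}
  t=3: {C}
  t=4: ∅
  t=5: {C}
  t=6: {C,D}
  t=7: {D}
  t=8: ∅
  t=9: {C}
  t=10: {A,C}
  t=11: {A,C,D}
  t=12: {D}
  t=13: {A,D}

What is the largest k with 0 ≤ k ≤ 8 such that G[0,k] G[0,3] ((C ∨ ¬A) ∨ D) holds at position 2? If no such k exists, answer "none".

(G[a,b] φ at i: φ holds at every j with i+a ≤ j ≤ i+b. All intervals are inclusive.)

G[0,3] ((C ∨ ¬A) ∨ D) must hold from j=2 onward; find where it first fails.
  j=2: holds
  j=3: holds
  j=4: holds
  j=5: holds
  j=6: holds
  j=7: holds
  j=8: holds
  j=9: holds
  j=10: holds
Holds through j=10; largest k = 8.

8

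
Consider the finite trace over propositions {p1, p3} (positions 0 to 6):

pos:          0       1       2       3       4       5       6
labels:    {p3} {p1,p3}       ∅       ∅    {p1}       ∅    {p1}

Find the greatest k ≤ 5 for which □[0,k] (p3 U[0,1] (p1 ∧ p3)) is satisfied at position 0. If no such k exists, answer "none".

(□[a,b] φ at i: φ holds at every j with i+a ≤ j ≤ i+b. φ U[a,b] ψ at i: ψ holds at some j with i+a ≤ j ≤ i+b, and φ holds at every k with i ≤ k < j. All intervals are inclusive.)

1

(p3 U[0,1] (p1 ∧ p3)) must hold from j=0 onward; find where it first fails.
  j=0: holds
  j=1: holds
  j=2: fails
Holds on [0,1], so largest k = 1.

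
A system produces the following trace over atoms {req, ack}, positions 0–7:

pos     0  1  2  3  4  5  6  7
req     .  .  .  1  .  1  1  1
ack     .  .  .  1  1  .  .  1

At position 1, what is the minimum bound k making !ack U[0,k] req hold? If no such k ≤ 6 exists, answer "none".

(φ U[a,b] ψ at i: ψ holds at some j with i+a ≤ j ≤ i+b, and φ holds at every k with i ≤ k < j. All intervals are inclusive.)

2

Need earliest j ≥ 1 with req, and !ack at every k in [1,j-1].
  j=1: rhs fails.
  j=2: rhs fails.
  j=3: rhs holds; lhs holds on [1,2]. k = 2.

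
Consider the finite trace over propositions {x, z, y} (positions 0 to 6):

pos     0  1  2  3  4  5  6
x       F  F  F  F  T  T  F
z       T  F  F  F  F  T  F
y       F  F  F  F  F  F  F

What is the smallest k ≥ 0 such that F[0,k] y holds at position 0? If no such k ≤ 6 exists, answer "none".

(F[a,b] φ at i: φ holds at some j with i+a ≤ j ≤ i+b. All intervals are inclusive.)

Scan j = 0,1,… for y:
  j=0: fails
  j=1: fails
  j=2: fails
  j=3: fails
  j=4: fails
  j=5: fails
  j=6: fails
No j in [0,6] satisfies it → none.

none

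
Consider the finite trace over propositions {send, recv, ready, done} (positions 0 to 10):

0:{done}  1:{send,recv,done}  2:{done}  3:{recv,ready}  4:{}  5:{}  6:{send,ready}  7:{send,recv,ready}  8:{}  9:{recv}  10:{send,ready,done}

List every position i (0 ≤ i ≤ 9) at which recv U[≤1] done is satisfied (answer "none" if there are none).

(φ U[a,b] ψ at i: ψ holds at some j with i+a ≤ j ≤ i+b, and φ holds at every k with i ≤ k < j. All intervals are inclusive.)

0, 1, 2, 9

Evaluate at each i in [0,9]:
  i=0: ✓ (rhs at j=0)
  i=1: ✓ (rhs at j=1)
  i=2: ✓ (rhs at j=2)
  i=3: ✗ (no rhs in [3,4])
  i=4: ✗ (no rhs in [4,5])
  i=5: ✗ (no rhs in [5,6])
  i=6: ✗ (no rhs in [6,7])
  i=7: ✗ (no rhs in [7,8])
  i=8: ✗ (no rhs in [8,9])
  i=9: ✓ (rhs at j=10; lhs holds on [9,9])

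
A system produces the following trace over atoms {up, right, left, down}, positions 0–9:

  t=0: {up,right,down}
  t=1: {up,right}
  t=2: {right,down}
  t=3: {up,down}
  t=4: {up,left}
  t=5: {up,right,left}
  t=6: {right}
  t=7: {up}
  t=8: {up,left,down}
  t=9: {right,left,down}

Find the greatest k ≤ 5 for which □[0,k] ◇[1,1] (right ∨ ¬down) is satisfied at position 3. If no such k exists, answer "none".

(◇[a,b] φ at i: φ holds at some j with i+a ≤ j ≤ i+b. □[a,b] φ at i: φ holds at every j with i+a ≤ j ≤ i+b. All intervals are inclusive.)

3

◇[1,1] (right ∨ ¬down) must hold from j=3 onward; find where it first fails.
  j=3: holds
  j=4: holds
  j=5: holds
  j=6: holds
  j=7: fails
Holds on [3,6], so largest k = 3.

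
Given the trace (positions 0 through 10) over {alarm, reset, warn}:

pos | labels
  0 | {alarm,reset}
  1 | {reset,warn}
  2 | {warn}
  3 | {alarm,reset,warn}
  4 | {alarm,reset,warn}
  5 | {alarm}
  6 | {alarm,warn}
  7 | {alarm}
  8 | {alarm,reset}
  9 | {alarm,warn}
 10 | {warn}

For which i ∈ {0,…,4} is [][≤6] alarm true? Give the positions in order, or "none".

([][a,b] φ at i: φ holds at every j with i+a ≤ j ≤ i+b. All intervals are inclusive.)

3

Evaluate at each i in [0,4]:
  i=0: ✗ (fails at j=1)
  i=1: ✗ (fails at j=1)
  i=2: ✗ (fails at j=2)
  i=3: ✓ (all of [3,9])
  i=4: ✗ (fails at j=10)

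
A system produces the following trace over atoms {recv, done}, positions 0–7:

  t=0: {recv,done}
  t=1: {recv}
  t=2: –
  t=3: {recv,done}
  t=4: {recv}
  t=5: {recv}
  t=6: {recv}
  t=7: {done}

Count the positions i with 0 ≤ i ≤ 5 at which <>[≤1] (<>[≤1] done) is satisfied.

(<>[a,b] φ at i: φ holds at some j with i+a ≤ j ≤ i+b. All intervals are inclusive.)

5

Evaluate at each i in [0,5]:
  i=0: ✓ (witness j=0)
  i=1: ✓ (witness j=2)
  i=2: ✓ (witness j=2)
  i=3: ✓ (witness j=3)
  i=4: ✗ (none in [4,5])
  i=5: ✓ (witness j=6)
Positions where it holds: {0, 1, 2, 3, 5} → 5.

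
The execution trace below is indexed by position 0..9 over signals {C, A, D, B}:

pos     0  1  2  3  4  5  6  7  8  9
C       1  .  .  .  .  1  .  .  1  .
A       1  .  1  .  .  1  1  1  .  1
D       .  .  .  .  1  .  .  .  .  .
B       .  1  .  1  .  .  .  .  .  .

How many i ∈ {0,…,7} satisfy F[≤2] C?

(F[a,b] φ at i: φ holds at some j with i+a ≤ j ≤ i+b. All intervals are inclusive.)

6

Evaluate at each i in [0,7]:
  i=0: ✓ (witness j=0)
  i=1: ✗ (none in [1,3])
  i=2: ✗ (none in [2,4])
  i=3: ✓ (witness j=5)
  i=4: ✓ (witness j=5)
  i=5: ✓ (witness j=5)
  i=6: ✓ (witness j=8)
  i=7: ✓ (witness j=8)
Positions where it holds: {0, 3, 4, 5, 6, 7} → 6.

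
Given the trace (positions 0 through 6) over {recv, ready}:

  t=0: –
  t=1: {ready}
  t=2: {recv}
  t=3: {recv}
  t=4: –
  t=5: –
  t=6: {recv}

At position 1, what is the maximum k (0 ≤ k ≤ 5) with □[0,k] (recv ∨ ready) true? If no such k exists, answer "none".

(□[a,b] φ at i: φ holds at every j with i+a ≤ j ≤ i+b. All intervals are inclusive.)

(recv ∨ ready) must hold from j=1 onward; find where it first fails.
  j=1: holds
  j=2: holds
  j=3: holds
  j=4: fails
Holds on [1,3], so largest k = 2.

2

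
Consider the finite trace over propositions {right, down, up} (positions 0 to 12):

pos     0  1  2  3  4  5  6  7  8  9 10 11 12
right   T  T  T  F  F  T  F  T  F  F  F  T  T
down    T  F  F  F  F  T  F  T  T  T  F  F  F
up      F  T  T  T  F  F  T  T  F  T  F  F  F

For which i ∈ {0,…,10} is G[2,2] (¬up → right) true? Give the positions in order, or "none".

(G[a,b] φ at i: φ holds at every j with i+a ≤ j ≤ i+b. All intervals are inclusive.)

Evaluate at each i in [0,10]:
  i=0: ✓ (all of [2,2])
  i=1: ✓ (all of [3,3])
  i=2: ✗ (fails at j=4)
  i=3: ✓ (all of [5,5])
  i=4: ✓ (all of [6,6])
  i=5: ✓ (all of [7,7])
  i=6: ✗ (fails at j=8)
  i=7: ✓ (all of [9,9])
  i=8: ✗ (fails at j=10)
  i=9: ✓ (all of [11,11])
  i=10: ✓ (all of [12,12])

0, 1, 3, 4, 5, 7, 9, 10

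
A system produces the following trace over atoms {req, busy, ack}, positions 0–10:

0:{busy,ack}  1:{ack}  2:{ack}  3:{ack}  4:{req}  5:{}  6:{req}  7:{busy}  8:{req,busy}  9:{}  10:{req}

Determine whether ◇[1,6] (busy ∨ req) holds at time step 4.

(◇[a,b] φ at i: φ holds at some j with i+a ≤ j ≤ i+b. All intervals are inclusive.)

True

Check (busy ∨ req) at each j in [5,10]:
  j=5: false
  j=6: true
  j=7: true
  j=8: true
  j=9: false
  j=10: true
Found at j=6 → formula holds.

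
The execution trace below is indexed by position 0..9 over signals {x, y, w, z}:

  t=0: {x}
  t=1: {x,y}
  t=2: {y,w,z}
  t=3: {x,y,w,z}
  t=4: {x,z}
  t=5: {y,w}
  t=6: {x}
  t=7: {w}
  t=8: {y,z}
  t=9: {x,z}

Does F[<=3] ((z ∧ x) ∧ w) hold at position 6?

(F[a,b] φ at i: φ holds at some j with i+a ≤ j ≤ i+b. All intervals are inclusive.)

Check ((z ∧ x) ∧ w) at each j in [6,9]:
  j=6: false
  j=7: false
  j=8: false
  j=9: false
No position in the window satisfies it → formula fails.

False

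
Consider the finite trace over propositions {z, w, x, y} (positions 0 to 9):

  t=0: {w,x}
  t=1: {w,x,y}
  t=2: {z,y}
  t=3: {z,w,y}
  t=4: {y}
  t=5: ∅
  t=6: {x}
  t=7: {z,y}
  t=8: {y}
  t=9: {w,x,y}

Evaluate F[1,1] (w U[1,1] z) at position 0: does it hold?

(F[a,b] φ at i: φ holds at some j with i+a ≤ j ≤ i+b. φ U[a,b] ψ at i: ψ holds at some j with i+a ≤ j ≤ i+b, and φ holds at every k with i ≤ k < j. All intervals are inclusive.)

Yes

Check (w U[1,1] z) at each j in [1,1]:
  j=1: holds
Found at j=1 → formula holds.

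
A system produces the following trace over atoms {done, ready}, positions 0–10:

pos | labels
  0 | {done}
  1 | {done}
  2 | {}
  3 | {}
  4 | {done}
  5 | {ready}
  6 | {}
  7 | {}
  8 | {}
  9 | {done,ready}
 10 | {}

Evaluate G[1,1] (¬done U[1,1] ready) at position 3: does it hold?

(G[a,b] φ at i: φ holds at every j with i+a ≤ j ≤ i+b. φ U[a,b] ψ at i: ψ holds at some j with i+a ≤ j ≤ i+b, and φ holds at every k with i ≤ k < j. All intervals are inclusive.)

Does not hold

Check (¬done U[1,1] ready) at every j in [4,4]:
  j=4: fails
Fails at j=4 → formula fails.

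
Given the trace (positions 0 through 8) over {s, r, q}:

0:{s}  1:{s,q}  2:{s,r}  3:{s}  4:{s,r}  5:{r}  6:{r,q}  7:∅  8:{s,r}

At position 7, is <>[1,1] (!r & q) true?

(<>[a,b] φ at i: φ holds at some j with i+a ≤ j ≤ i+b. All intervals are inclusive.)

Check (!r & q) at each j in [8,8]:
  j=8: false
No position in the window satisfies it → formula fails.

No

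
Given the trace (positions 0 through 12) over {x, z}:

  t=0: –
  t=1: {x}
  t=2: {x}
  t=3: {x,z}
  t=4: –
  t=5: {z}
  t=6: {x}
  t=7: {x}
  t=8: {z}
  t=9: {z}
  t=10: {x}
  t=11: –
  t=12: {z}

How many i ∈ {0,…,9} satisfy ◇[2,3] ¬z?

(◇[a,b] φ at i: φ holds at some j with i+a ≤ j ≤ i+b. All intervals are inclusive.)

9

Evaluate at each i in [0,9]:
  i=0: ✓ (witness j=2)
  i=1: ✓ (witness j=4)
  i=2: ✓ (witness j=4)
  i=3: ✓ (witness j=6)
  i=4: ✓ (witness j=6)
  i=5: ✓ (witness j=7)
  i=6: ✗ (none in [8,9])
  i=7: ✓ (witness j=10)
  i=8: ✓ (witness j=10)
  i=9: ✓ (witness j=11)
Positions where it holds: {0, 1, 2, 3, 4, 5, 7, 8, 9} → 9.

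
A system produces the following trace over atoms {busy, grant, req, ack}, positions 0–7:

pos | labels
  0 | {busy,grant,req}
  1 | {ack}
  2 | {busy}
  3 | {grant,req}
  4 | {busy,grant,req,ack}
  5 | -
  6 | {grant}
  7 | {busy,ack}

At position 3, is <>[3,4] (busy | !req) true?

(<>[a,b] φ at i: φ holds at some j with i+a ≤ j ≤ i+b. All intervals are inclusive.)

True

Check (busy | !req) at each j in [6,7]:
  j=6: true
  j=7: true
Found at j=6 → formula holds.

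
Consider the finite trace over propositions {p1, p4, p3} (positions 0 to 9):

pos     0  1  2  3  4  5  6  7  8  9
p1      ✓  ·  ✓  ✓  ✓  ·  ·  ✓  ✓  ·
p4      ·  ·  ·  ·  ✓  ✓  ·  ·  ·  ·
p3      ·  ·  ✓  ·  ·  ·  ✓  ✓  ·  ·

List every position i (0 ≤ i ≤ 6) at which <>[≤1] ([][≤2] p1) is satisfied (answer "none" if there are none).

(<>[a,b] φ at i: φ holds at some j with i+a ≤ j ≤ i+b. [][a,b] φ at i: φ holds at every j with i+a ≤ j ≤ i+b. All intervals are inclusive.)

Evaluate at each i in [0,6]:
  i=0: ✗ (none in [0,1])
  i=1: ✓ (witness j=2)
  i=2: ✓ (witness j=2)
  i=3: ✗ (none in [3,4])
  i=4: ✗ (none in [4,5])
  i=5: ✗ (none in [5,6])
  i=6: ✗ (none in [6,7])

1, 2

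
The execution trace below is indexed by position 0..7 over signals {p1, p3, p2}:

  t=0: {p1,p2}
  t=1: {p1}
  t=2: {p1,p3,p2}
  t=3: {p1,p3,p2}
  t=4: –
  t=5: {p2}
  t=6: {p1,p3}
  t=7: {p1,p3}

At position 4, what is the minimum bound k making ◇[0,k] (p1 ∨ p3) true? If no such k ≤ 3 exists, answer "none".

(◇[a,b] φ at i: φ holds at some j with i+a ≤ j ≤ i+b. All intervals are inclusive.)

Scan j = 4,5,… for (p1 ∨ p3):
  j=4: fails
  j=5: fails
  j=6: holds
First hit at j=6, so smallest k = 6-4 = 2.

2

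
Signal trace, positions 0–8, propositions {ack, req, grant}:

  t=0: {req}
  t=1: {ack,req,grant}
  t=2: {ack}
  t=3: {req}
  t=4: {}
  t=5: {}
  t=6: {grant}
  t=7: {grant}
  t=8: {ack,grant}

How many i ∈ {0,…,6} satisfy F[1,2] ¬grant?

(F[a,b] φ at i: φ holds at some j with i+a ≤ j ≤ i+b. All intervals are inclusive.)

5

Evaluate at each i in [0,6]:
  i=0: ✓ (witness j=2)
  i=1: ✓ (witness j=2)
  i=2: ✓ (witness j=3)
  i=3: ✓ (witness j=4)
  i=4: ✓ (witness j=5)
  i=5: ✗ (none in [6,7])
  i=6: ✗ (none in [7,8])
Positions where it holds: {0, 1, 2, 3, 4} → 5.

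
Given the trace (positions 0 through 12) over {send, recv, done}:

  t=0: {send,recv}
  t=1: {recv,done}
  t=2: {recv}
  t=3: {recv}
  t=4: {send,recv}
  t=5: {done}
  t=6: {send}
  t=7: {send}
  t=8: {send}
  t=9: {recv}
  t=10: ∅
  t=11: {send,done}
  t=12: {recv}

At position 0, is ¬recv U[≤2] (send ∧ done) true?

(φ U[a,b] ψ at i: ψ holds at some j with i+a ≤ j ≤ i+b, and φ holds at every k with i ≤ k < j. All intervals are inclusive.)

Does not hold

Need some j in [0,2] with (send ∧ done), and ¬recv at every k in [0,j-1].
  j=0: (send ∧ done) false.
  j=1: (send ∧ done) false.
  j=2: (send ∧ done) false.
No j in the window works → until fails.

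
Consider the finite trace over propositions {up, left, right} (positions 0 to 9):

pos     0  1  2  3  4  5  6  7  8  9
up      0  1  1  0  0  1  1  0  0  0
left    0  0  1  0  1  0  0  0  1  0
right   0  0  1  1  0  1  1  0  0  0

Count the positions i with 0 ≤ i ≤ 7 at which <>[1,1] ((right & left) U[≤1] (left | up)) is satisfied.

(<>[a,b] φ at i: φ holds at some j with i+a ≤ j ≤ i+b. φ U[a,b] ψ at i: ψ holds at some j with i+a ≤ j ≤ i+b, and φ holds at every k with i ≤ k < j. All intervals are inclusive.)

6

Evaluate at each i in [0,7]:
  i=0: ✓ (witness j=1)
  i=1: ✓ (witness j=2)
  i=2: ✗ (none in [3,3])
  i=3: ✓ (witness j=4)
  i=4: ✓ (witness j=5)
  i=5: ✓ (witness j=6)
  i=6: ✗ (none in [7,7])
  i=7: ✓ (witness j=8)
Positions where it holds: {0, 1, 3, 4, 5, 7} → 6.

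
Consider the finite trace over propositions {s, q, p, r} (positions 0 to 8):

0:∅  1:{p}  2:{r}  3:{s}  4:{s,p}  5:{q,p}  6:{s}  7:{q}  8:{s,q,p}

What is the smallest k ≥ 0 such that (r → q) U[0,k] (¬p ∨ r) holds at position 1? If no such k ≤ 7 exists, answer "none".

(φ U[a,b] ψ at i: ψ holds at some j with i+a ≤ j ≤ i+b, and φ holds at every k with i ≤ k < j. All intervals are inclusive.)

1

Need earliest j ≥ 1 with (¬p ∨ r), and (r → q) at every k in [1,j-1].
  j=1: rhs fails.
  j=2: rhs holds; lhs holds on [1,1]. k = 1.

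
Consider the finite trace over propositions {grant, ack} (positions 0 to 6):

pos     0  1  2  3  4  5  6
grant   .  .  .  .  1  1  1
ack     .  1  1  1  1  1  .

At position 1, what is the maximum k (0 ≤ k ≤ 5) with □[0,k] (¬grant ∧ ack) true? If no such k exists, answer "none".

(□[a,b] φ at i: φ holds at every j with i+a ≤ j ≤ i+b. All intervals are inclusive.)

2

(¬grant ∧ ack) must hold from j=1 onward; find where it first fails.
  j=1: holds
  j=2: holds
  j=3: holds
  j=4: fails
Holds on [1,3], so largest k = 2.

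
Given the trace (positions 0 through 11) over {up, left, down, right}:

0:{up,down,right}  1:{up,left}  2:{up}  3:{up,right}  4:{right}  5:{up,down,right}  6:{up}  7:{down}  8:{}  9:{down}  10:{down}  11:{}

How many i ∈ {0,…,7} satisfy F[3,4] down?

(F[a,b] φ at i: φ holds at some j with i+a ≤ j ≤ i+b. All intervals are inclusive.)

Evaluate at each i in [0,7]:
  i=0: ✗ (none in [3,4])
  i=1: ✓ (witness j=5)
  i=2: ✓ (witness j=5)
  i=3: ✓ (witness j=7)
  i=4: ✓ (witness j=7)
  i=5: ✓ (witness j=9)
  i=6: ✓ (witness j=9)
  i=7: ✓ (witness j=10)
Positions where it holds: {1, 2, 3, 4, 5, 6, 7} → 7.

7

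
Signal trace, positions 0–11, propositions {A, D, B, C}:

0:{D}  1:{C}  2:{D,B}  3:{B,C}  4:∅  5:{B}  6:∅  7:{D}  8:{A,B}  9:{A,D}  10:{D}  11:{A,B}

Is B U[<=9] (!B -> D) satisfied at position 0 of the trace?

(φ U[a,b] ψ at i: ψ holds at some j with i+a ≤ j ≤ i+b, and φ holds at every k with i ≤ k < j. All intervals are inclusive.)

Yes

Need some j in [0,9] with (!B -> D), and B at every k in [0,j-1].
  j=0: (!B -> D) holds; no prefix to check → satisfied.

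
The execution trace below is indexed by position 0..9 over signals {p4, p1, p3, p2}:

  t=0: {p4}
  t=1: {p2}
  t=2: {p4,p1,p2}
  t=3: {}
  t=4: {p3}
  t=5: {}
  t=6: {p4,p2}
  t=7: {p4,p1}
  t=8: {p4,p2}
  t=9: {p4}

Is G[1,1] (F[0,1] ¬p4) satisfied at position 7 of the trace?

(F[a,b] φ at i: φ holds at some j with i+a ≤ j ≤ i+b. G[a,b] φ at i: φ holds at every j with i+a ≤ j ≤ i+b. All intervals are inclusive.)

Does not hold

Check F[0,1] ¬p4 at every j in [8,8]:
  j=8: fails (none in [8,9])
Fails at j=8 → formula fails.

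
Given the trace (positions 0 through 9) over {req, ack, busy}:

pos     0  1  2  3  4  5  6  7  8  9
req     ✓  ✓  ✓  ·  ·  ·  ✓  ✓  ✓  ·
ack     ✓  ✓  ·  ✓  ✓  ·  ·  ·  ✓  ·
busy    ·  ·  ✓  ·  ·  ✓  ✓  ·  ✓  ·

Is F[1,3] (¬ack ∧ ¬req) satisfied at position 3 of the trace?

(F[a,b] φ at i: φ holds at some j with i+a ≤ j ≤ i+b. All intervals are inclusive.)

Yes

Check (¬ack ∧ ¬req) at each j in [4,6]:
  j=4: false
  j=5: true
  j=6: false
Found at j=5 → formula holds.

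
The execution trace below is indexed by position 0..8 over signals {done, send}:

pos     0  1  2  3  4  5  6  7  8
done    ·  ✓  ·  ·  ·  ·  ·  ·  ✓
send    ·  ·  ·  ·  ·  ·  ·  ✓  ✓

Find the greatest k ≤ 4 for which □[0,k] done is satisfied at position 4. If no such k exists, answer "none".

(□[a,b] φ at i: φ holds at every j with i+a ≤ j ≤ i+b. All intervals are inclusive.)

none

done must hold from j=4 onward; find where it first fails.
  j=4: fails → no k works.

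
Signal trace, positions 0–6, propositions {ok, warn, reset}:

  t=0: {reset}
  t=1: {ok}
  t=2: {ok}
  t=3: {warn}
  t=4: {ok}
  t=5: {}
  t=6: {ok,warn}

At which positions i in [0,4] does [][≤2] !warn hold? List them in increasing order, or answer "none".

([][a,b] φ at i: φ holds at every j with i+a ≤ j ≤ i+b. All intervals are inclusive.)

0

Evaluate at each i in [0,4]:
  i=0: ✓ (all of [0,2])
  i=1: ✗ (fails at j=3)
  i=2: ✗ (fails at j=3)
  i=3: ✗ (fails at j=3)
  i=4: ✗ (fails at j=6)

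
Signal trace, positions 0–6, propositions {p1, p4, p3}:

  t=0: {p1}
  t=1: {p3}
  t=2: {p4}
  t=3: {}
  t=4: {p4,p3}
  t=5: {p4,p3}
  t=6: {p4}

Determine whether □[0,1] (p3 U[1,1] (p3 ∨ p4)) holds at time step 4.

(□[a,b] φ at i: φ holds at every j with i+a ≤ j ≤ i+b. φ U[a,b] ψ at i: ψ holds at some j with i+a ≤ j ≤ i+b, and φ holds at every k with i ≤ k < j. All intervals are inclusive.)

Check (p3 U[1,1] (p3 ∨ p4)) at every j in [4,5]:
  j=4: holds
  j=5: holds
All positions satisfy it → formula holds.

Holds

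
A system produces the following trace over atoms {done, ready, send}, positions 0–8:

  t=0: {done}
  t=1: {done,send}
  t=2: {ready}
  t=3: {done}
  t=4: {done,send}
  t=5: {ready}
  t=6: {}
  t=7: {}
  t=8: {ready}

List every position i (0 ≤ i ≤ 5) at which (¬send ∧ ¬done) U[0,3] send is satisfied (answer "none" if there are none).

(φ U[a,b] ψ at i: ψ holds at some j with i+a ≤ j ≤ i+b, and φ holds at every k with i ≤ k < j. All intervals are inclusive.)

1, 4

Evaluate at each i in [0,5]:
  i=0: ✗ (lhs fails at k=0 before rhs at j=1)
  i=1: ✓ (rhs at j=1)
  i=2: ✗ (lhs fails at k=3 before rhs at j=4)
  i=3: ✗ (lhs fails at k=3 before rhs at j=4)
  i=4: ✓ (rhs at j=4)
  i=5: ✗ (no rhs in [5,8])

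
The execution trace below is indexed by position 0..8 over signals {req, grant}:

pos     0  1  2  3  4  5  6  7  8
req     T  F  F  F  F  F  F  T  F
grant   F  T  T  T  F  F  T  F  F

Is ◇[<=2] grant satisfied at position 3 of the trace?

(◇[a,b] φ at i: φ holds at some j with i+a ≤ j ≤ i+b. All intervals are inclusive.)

Yes

Check grant at each j in [3,5]:
  j=3: true
  j=4: false
  j=5: false
Found at j=3 → formula holds.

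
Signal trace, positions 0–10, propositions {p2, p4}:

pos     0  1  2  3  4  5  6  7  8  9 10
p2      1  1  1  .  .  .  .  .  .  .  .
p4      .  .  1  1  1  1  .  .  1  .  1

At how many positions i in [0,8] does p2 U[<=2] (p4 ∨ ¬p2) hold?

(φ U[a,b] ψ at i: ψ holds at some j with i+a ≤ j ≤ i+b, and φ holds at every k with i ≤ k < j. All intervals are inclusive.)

Evaluate at each i in [0,8]:
  i=0: ✓ (rhs at j=2; lhs holds on [0,1])
  i=1: ✓ (rhs at j=2; lhs holds on [1,1])
  i=2: ✓ (rhs at j=2)
  i=3: ✓ (rhs at j=3)
  i=4: ✓ (rhs at j=4)
  i=5: ✓ (rhs at j=5)
  i=6: ✓ (rhs at j=6)
  i=7: ✓ (rhs at j=7)
  i=8: ✓ (rhs at j=8)
Positions where it holds: {0, 1, 2, 3, 4, 5, 6, 7, 8} → 9.

9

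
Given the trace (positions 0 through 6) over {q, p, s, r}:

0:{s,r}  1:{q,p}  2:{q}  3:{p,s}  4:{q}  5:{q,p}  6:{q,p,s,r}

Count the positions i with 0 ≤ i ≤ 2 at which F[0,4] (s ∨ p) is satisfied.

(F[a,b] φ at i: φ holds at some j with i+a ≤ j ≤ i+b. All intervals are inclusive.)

Evaluate at each i in [0,2]:
  i=0: ✓ (witness j=0)
  i=1: ✓ (witness j=1)
  i=2: ✓ (witness j=3)
Positions where it holds: {0, 1, 2} → 3.

3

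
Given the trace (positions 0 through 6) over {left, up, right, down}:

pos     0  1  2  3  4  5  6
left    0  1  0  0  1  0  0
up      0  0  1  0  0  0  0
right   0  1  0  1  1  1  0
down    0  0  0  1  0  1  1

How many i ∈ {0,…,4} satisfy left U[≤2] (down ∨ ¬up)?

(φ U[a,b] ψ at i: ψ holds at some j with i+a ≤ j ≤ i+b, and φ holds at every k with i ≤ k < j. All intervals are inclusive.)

Evaluate at each i in [0,4]:
  i=0: ✓ (rhs at j=0)
  i=1: ✓ (rhs at j=1)
  i=2: ✗ (lhs fails at k=2 before rhs at j=3)
  i=3: ✓ (rhs at j=3)
  i=4: ✓ (rhs at j=4)
Positions where it holds: {0, 1, 3, 4} → 4.

4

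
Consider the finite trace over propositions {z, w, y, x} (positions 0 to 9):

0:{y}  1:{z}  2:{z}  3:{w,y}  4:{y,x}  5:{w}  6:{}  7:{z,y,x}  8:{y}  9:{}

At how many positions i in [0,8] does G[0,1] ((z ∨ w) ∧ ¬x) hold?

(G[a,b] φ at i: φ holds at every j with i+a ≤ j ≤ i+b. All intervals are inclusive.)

Evaluate at each i in [0,8]:
  i=0: ✗ (fails at j=0)
  i=1: ✓ (all of [1,2])
  i=2: ✓ (all of [2,3])
  i=3: ✗ (fails at j=4)
  i=4: ✗ (fails at j=4)
  i=5: ✗ (fails at j=6)
  i=6: ✗ (fails at j=6)
  i=7: ✗ (fails at j=7)
  i=8: ✗ (fails at j=8)
Positions where it holds: {1, 2} → 2.

2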